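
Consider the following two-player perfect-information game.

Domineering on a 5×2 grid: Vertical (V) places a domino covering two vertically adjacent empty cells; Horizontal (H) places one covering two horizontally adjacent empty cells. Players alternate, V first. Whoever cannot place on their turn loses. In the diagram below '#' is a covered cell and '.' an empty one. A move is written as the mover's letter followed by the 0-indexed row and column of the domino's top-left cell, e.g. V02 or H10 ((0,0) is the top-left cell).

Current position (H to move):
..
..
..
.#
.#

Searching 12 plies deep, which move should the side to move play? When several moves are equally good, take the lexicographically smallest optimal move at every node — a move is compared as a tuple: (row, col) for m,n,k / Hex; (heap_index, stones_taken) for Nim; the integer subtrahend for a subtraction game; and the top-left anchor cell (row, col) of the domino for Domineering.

p1 H@[../../../.#/.#]: H00[##/../../.#/.#]-1 H10[../##/../.#/.#]+1* H20[../../##/.#/.#]-1
p2 V@[../##/../.#/.#]: V20[../##/#./##/.#]-1* V30[../##/../##/##]-1
p3 H@[../##/#./##/.#]: H00[##/##/#./##/.#]+1*
p4 V@[##/##/#./##/.#] terminal -1; root [../../../.#/.#] d12

H's best at [../../../.#/.#]: H10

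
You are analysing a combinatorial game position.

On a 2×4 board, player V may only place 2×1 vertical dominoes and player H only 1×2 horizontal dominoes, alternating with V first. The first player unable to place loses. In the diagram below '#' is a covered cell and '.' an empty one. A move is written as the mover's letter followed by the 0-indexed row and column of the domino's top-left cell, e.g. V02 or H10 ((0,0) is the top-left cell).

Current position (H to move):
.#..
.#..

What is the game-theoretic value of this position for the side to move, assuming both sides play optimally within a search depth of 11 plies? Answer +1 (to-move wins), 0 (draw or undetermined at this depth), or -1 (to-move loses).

[.#../.#..] H move#1: H02:+1/.###/.#..*, H12:+1/.#../.###
[.###/.#..] V move#2: V00:-1/####/##..*
[####/##..] H move#3: H12:+1/####/####*
[####/####] end (terminal -1, V#4); searched .#../.#.. to 11

value(.#../.#.., H) = +1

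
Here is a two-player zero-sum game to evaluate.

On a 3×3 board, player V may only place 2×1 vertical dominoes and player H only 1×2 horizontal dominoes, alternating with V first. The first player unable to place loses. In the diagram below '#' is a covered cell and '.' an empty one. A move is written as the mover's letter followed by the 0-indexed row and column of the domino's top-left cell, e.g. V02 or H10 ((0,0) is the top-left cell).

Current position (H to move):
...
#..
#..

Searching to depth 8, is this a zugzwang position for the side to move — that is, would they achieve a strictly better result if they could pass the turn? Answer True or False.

zugzwang(.../#../#.., H) = False

[.../#../#..] H move#1: H00:-1/##./#../#.., H01:-1/.##/#../#.., H11:+1/.../###/#..*, H21:-1/.../#../###
[.../###/#..] end (terminal -1, V#2); searched .../#../#.. to 8
if H skipped the turn, V would face:
~ [.../#../#..] V move#1: V01:+1/.#./##./#..*, V02:+1/..#/#.#/#.., V11:+1/.../##./##., V12:+1/.../#.#/#.#
~ [.#./##./#..] H move#2: H21:-1/.#./##./###*
~ [.#./##./###] V move#3: V02:+1/.##/###/###*
~ [.##/###/###] end (terminal -1, H#4); searched .../#../#.. to 8
compare (H): move=+1 vs pass=-1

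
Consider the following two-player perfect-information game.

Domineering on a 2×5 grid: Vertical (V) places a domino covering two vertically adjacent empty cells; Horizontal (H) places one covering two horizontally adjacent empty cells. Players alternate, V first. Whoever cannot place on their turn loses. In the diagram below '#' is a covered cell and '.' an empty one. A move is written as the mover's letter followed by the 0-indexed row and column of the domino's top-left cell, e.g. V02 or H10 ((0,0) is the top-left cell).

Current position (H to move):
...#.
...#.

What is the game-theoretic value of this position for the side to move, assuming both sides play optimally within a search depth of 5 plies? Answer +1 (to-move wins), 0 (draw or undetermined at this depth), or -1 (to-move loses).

value(...#./...#., H) = -1

[...#./...#.] H move#1: H00:-1/##.#./...#.*, H01:-1/.###./...#., H10:-1/...#./##.#., H11:-1/...#./.###.
[##.#./...#.] V move#2: V02:+1/####./..##.*, V04:-1/##.##/...##
[####./..##.] H move#3: H10:-1/####./####.*
[####./####.] V move#4: V04:+1/#####/#####*
[#####/#####] end (terminal -1, H#5); searched ...#./...#. to 5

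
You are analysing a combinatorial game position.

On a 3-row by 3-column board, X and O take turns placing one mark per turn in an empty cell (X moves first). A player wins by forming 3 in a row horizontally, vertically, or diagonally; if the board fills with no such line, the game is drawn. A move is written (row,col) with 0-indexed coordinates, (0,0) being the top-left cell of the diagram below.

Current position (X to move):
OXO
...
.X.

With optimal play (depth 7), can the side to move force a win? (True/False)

[OXO/.../.X.] X move#1: (1,0):-1/OXO/X../.X., (1,1):+1/OXO/.X./.X.*, (1,2):-1/OXO/..X/.X., (2,0):+1/OXO/.../XX., (2,2):+1/OXO/.../.XX
[OXO/.X./.X.] end (terminal -1, O#2); searched OXO/.../.X. to 7

X winning at [OXO/.../.X.]: True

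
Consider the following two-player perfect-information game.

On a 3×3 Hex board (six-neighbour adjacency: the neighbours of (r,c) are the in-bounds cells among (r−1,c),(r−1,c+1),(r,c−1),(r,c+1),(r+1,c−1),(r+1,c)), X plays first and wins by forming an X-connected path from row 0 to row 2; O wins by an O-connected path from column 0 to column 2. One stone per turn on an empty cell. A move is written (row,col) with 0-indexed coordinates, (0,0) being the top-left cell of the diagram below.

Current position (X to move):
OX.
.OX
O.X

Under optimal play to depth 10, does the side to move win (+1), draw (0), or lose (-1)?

ply 1, X at OX./.OX/O.X | (0,2)=+1→OXX/.OX/O.X*; (1,0)=-1→OX./XOX/O.X; (2,1)=-1→OX./.OX/OXX
ply 2: OXX/.OX/O.X is terminal -1 (O); from OX./.OX/O.X depth 10

value(OX./.OX/O.X, X) = +1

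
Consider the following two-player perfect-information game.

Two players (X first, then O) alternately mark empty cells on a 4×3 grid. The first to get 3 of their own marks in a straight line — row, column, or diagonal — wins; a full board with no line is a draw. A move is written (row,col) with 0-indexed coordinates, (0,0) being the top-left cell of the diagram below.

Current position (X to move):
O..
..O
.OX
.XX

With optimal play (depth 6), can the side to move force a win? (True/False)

[O../..O/.OX/.XX] X move#1: (0,1):-1/OX./..O/.OX/.XX, (0,2):-1/O.X/..O/.OX/.XX, (1,0):-1/O../X.O/.OX/.XX, (1,1):-1/O../.XO/.OX/.XX, (2,0):-1/O../..O/XOX/.XX, (3,0):+1/O../..O/.OX/XXX*
[O../..O/.OX/XXX] end (terminal -1, O#2); searched O../..O/.OX/.XX to 6

X winning at [O../..O/.OX/.XX]: True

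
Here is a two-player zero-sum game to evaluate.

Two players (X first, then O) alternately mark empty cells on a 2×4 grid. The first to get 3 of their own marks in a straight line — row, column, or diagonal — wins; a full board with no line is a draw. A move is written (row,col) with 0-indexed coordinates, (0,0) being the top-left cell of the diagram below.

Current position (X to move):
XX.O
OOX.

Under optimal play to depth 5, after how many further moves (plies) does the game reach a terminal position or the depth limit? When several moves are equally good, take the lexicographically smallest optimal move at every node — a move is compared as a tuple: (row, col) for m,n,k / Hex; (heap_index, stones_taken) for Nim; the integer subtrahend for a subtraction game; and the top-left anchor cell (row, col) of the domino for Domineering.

p1 X@[XX.O/OOX.]: (0,2)[XXXO/OOX.]+1* (1,3)[XX.O/OOXX]+0
p2 O@[XXXO/OOX.] terminal -1; root [XX.O/OOX.] d5

PV length from [XX.O/OOX.]: 1 ply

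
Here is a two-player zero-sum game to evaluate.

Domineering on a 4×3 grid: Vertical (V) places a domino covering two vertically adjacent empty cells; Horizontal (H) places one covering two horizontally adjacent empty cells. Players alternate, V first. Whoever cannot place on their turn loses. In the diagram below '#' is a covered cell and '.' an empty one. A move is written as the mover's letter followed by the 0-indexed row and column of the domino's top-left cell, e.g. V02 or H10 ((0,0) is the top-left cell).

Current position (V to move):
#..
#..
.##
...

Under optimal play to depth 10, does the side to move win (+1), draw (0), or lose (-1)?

ply 1, V at #../#../.##/... | V01=+1→##./##./.##/...*; V02=+1→#.#/#.#/.##/...; V20=-1→#../#../###/#..
ply 2, H at ##./##./.##/... | H30=-1→##./##./.##/##.*; H31=-1→##./##./.##/.##
ply 3, V at ##./##./.##/##. | V02=+1→###/###/.##/##.*
ply 4: ###/###/.##/##. is terminal -1 (H); from #../#../.##/... depth 10

value(#../#../.##/..., V) = +1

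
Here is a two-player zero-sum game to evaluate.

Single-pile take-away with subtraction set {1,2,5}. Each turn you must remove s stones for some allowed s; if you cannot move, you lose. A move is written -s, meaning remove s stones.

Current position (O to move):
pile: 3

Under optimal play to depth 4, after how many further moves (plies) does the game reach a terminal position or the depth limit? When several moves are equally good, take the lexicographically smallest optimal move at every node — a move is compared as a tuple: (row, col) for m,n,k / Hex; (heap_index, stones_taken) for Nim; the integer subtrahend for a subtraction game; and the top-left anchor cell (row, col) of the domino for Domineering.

PV length from [3]: 2 plies

ply 1, O at 3 | -1=-1→2*; -2=-1→1
ply 2, X at 2 | -1=-1→1; -2=+1→0*
ply 3: 0 is terminal -1 (O); from 3 depth 4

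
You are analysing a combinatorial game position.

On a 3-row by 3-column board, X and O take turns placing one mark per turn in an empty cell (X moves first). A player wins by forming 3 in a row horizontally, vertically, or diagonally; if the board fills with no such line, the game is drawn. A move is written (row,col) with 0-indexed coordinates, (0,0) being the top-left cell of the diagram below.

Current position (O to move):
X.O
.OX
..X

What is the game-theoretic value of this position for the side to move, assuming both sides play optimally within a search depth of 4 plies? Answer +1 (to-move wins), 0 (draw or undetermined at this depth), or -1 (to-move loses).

p1 O@[X.O/.OX/..X]: (0,1)[XOO/.OX/..X]+1* (1,0)[X.O/OOX/..X]+0 (2,0)[X.O/.OX/O.X]+1 (2,1)[X.O/.OX/.OX]+1
p2 X@[XOO/.OX/..X]: (1,0)[XOO/XOX/..X]-1* (2,0)[XOO/.OX/X.X]-1 (2,1)[XOO/.OX/.XX]-1
p3 O@[XOO/XOX/..X]: (2,0)[XOO/XOX/O.X]+1* (2,1)[XOO/XOX/.OX]+1
p4 X@[XOO/XOX/O.X] terminal -1; root [X.O/.OX/..X] d4

value(X.O/.OX/..X, O) = +1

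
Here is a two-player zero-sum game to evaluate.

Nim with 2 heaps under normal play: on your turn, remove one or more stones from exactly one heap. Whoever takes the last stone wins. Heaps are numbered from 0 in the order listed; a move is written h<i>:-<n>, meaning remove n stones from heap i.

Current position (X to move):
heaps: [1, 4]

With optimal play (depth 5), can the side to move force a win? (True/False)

[(1,4)] X move#1: h0:-1:-1/(0,4), h1:-1:-1/(1,3), h1:-2:-1/(1,2), h1:-3:+1/(1,1)*, h1:-4:-1/(1,0)
[(1,1)] O move#2: h0:-1:-1/(0,1)*, h1:-1:-1/(1,0)
[(0,1)] X move#3: h1:-1:+1/(0,0)*
[(0,0)] end (terminal -1, O#4); searched (1,4) to 5

X winning at [(1,4)]: True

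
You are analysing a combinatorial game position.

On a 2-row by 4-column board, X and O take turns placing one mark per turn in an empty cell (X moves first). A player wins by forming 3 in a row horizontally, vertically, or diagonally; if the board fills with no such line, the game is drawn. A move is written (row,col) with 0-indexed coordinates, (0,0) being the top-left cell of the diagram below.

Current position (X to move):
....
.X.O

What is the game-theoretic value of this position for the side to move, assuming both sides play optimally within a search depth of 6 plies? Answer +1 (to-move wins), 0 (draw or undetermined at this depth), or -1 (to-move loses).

p1 X@[..../.X.O]: (0,0)[X.../.X.O]+0* (0,1)[.X../.X.O]+0 (0,2)[..X./.X.O]+0 (0,3)[...X/.X.O]+0 (1,0)[..../XX.O]+0 (1,2)[..../.XXO]+0
p2 O@[X.../.X.O]: (0,1)[XO../.X.O]+0* (0,2)[X.O./.X.O]+0 (0,3)[X..O/.X.O]+0 (1,0)[X.../OX.O]+0 (1,2)[X.../.XOO]+0
p3 X@[XO../.X.O]: (0,2)[XOX./.X.O]+0* (0,3)[XO.X/.X.O]+0 (1,0)[XO../XX.O]+0 (1,2)[XO../.XXO]+0
p4 O@[XOX./.X.O]: (0,3)[XOXO/.X.O]+0* (1,0)[XOX./OX.O]+0 (1,2)[XOX./.XOO]+0
p5 X@[XOXO/.X.O]: (1,0)[XOXO/XX.O]+0* (1,2)[XOXO/.XXO]+0
p6 O@[XOXO/XX.O]: (1,2)[XOXO/XXOO]+0*
p7 X@[XOXO/XXOO] terminal +0; root [..../.X.O] d6

value(..../.X.O, X) = 0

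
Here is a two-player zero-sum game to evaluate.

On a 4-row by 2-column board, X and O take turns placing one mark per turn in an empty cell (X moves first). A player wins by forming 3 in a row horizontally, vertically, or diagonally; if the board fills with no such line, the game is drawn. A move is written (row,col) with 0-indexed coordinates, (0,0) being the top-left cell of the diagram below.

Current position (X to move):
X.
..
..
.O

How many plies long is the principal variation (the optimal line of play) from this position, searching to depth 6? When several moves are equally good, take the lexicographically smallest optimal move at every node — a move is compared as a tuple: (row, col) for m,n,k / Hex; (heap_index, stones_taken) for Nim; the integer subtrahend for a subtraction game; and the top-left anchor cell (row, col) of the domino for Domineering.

PV length from [X./../../.O]: 6 plies

p1 X@[X./../../.O]: (0,1)[XX/../../.O]+0* (1,0)[X./X./../.O]+0 (1,1)[X./.X/../.O]+0 (2,0)[X./../X./.O]+0 (2,1)[X./../.X/.O]+0 (3,0)[X./../../XO]+0
p2 O@[XX/../../.O]: (1,0)[XX/O./../.O]+0* (1,1)[XX/.O/../.O]+0 (2,0)[XX/../O./.O]+0 (2,1)[XX/../.O/.O]+0 (3,0)[XX/../../OO]+0
p3 X@[XX/O./../.O]: (1,1)[XX/OX/../.O]+0* (2,0)[XX/O./X./.O]+0 (2,1)[XX/O./.X/.O]+0 (3,0)[XX/O./../XO]+0
p4 O@[XX/OX/../.O]: (2,0)[XX/OX/O./.O]-1 (2,1)[XX/OX/.O/.O]+0* (3,0)[XX/OX/../OO]-1
p5 X@[XX/OX/.O/.O]: (2,0)[XX/OX/XO/.O]+0* (3,0)[XX/OX/.O/XO]+0
p6 O@[XX/OX/XO/.O]: (3,0)[XX/OX/XO/OO]+0*
p7 X@[XX/OX/XO/OO] terminal +0; root [X./../../.O] d6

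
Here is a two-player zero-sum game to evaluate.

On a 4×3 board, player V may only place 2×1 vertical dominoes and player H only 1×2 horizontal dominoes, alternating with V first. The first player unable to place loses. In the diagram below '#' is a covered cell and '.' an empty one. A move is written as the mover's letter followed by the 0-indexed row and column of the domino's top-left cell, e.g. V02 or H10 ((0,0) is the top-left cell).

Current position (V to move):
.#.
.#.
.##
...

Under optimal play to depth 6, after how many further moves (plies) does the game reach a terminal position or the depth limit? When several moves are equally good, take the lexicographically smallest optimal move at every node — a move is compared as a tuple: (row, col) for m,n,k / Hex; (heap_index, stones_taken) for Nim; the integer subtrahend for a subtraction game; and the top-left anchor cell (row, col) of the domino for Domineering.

PV length from [.#./.#./.##/...]: 3 plies

[.#./.#./.##/...] V move#1: V00:+1/##./##./.##/...*, V02:+1/.##/.##/.##/..., V10:+1/.#./##./###/..., V20:+1/.#./.#./###/#..
[##./##./.##/...] H move#2: H30:-1/##./##./.##/##.*, H31:-1/##./##./.##/.##
[##./##./.##/##.] V move#3: V02:+1/###/###/.##/##.*
[###/###/.##/##.] end (terminal -1, H#4); searched .#./.#./.##/... to 6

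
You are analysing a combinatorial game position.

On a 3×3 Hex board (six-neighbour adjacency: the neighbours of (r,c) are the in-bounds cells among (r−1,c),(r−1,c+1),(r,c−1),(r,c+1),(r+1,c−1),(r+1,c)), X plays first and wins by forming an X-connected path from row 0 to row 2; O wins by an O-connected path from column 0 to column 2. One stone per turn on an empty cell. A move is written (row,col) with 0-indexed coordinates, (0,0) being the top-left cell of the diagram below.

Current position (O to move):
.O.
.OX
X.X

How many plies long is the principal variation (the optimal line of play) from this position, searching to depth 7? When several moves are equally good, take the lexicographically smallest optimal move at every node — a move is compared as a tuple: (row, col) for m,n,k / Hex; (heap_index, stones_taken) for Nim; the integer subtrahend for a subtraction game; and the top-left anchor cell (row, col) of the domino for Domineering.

[.O./.OX/X.X] O move#1: (0,0):-1/OO./.OX/X.X, (0,2):+1/.OO/.OX/X.X*, (1,0):-1/.O./OOX/X.X, (2,1):-1/.O./.OX/XOX
[.OO/.OX/X.X] X move#2: (0,0):-1/XOO/.OX/X.X*, (1,0):-1/.OO/XOX/X.X, (2,1):-1/.OO/.OX/XXX
[XOO/.OX/X.X] O move#3: (1,0):+1/XOO/OOX/X.X*, (2,1):-1/XOO/.OX/XOX
[XOO/OOX/X.X] end (terminal -1, X#4); searched .O./.OX/X.X to 7

PV length from [.O./.OX/X.X]: 3 plies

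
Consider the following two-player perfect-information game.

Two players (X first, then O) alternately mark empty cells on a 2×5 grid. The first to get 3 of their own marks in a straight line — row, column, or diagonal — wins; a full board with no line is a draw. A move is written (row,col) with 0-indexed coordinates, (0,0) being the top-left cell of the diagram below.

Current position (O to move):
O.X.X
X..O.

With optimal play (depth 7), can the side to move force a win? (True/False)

ply 1, O at O.X.X/X..O. | (0,1)=-1→OOX.X/X..O.; (0,3)=+0→O.XOX/X..O.*; (1,1)=-1→O.X.X/XO.O.; (1,2)=-1→O.X.X/X.OO.; (1,4)=-1→O.X.X/X..OO
ply 2, X at O.XOX/X..O. | (0,1)=-1→OXXOX/X..O.; (1,1)=+0→O.XOX/XX.O.*; (1,2)=+0→O.XOX/X.XO.; (1,4)=+0→O.XOX/X..OX
ply 3, O at O.XOX/XX.O. | (0,1)=-1→OOXOX/XX.O.; (1,2)=+0→O.XOX/XXOO.*; (1,4)=-1→O.XOX/XX.OO
ply 4, X at O.XOX/XXOO. | (0,1)=-1→OXXOX/XXOO.; (1,4)=+0→O.XOX/XXOOX*
ply 5, O at O.XOX/XXOOX | (0,1)=+0→OOXOX/XXOOX*
ply 6: OOXOX/XXOOX is terminal +0 (X); from O.X.X/X..O. depth 7

O winning at [O.X.X/X..O.]: False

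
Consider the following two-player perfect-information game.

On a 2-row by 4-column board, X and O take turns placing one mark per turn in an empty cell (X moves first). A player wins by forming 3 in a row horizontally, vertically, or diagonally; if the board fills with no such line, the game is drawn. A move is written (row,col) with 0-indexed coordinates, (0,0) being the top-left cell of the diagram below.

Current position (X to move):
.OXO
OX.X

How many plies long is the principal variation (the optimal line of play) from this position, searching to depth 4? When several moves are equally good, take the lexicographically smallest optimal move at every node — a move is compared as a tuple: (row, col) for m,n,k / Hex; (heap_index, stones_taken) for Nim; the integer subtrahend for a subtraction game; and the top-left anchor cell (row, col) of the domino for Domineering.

PV length from [.OXO/OX.X]: 1 ply

p1 X@[.OXO/OX.X]: (0,0)[XOXO/OX.X]+0 (1,2)[.OXO/OXXX]+1*
p2 O@[.OXO/OXXX] terminal -1; root [.OXO/OX.X] d4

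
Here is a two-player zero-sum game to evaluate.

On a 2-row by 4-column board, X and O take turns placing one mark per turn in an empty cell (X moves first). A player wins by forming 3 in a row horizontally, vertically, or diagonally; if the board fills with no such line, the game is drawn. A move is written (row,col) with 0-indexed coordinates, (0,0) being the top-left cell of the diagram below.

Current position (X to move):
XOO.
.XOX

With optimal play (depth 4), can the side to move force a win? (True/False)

X winning at [XOO./.XOX]: False

ply 1, X at XOO./.XOX | (0,3)=+0→XOOX/.XOX*; (1,0)=-1→XOO./XXOX
ply 2, O at XOOX/.XOX | (1,0)=+0→XOOX/OXOX*
ply 3: XOOX/OXOX is terminal +0 (X); from XOO./.XOX depth 4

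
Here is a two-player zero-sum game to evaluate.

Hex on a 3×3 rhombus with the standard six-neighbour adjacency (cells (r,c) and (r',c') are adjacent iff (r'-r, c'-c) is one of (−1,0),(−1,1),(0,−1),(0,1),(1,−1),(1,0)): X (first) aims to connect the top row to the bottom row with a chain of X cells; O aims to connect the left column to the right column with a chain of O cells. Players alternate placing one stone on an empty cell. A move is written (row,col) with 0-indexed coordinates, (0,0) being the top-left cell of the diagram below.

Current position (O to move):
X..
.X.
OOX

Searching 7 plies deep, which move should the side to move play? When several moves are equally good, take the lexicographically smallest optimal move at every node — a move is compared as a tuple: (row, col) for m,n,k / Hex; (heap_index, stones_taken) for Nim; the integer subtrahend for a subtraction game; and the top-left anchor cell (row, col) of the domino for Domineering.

O's best at [X../.X./OOX]: (1,2)

p1 O@[X../.X./OOX]: (0,1)[XO./.X./OOX]-1 (0,2)[X.O/.X./OOX]-1 (1,0)[X../OX./OOX]-1 (1,2)[X../.XO/OOX]+1*
p2 X@[X../.XO/OOX] terminal -1; root [X../.X./OOX] d7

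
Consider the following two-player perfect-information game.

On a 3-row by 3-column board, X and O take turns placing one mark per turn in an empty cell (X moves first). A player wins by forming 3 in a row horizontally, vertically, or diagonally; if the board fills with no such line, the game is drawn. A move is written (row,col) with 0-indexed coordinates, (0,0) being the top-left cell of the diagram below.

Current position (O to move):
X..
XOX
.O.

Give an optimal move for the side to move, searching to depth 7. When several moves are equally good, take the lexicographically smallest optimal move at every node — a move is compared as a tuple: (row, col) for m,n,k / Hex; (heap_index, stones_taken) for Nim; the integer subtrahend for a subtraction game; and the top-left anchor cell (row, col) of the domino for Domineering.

[X../XOX/.O.] O move#1: (0,1):+1/XO./XOX/.O.*, (0,2):-1/X.O/XOX/.O., (2,0):+1/X../XOX/OO., (2,2):-1/X../XOX/.OO
[XO./XOX/.O.] end (terminal -1, X#2); searched X../XOX/.O. to 7

O's best at [X../XOX/.O.]: (0,1)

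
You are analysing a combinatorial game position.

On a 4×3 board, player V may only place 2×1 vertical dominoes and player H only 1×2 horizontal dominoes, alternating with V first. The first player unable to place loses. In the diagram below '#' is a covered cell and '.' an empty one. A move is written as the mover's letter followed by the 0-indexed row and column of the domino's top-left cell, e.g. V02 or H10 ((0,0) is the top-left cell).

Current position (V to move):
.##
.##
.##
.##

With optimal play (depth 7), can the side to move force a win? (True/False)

ply 1, V at .##/.##/.##/.## | V00=+1→###/###/.##/.##*; V10=+1→.##/###/###/.##; V20=+1→.##/.##/###/###
ply 2: ###/###/.##/.## is terminal -1 (H); from .##/.##/.##/.## depth 7

V winning at [.##/.##/.##/.##]: True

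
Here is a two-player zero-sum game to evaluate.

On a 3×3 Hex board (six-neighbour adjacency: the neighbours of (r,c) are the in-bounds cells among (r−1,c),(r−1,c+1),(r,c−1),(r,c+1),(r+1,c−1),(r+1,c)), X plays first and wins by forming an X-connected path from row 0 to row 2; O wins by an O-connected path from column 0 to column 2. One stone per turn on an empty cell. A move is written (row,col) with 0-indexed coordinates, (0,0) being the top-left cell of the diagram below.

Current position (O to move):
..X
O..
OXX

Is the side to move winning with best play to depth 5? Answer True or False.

O winning at [..X/O../OXX]: False

[..X/O../OXX] O move#1: (0,0):-1/O.X/O../OXX*, (0,1):-1/.OX/O../OXX, (1,1):-1/..X/OO./OXX, (1,2):-1/..X/O.O/OXX
[O.X/O../OXX] X move#2: (0,1):+1/OXX/O../OXX*, (1,1):+1/O.X/OX./OXX, (1,2):+1/O.X/O.X/OXX
[OXX/O../OXX] O move#3: (1,1):-1/OXX/OO./OXX*, (1,2):-1/OXX/O.O/OXX
[OXX/OO./OXX] X move#4: (1,2):+1/OXX/OOX/OXX*
[OXX/OOX/OXX] end (terminal -1, O#5); searched ..X/O../OXX to 5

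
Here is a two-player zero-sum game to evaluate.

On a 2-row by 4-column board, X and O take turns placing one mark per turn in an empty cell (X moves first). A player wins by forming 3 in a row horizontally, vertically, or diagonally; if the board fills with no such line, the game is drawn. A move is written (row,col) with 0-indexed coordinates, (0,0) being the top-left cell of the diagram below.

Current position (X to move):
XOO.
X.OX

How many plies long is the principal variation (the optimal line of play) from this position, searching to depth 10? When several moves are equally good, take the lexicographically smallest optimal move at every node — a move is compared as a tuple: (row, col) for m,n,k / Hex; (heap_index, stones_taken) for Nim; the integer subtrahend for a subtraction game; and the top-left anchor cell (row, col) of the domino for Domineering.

ply 1, X at XOO./X.OX | (0,3)=+0→XOOX/X.OX*; (1,1)=-1→XOO./XXOX
ply 2, O at XOOX/X.OX | (1,1)=+0→XOOX/XOOX*
ply 3: XOOX/XOOX is terminal +0 (X); from XOO./X.OX depth 10

PV length from [XOO./X.OX]: 2 plies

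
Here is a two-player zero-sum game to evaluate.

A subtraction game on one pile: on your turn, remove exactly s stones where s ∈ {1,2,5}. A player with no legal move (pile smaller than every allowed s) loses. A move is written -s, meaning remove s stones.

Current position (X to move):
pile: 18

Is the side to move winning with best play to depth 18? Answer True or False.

ply 1, X at 18 | -1=-1→17*; -2=-1→16; -5=-1→13
ply 2, O at 17 | -1=-1→16; -2=+1→15*; -5=+1→12
ply 3, X at 15 | -1=-1→14*; -2=-1→13; -5=-1→10
ply 4, O at 14 | -1=-1→13; -2=+1→12*; -5=+1→9
ply 5, X at 12 | -1=-1→11*; -2=-1→10; -5=-1→7
ply 6, O at 11 | -1=-1→10; -2=+1→9*; -5=+1→6
ply 7, X at 9 | -1=-1→8*; -2=-1→7; -5=-1→4
ply 8, O at 8 | -1=-1→7; -2=+1→6*; -5=+1→3
ply 9, X at 6 | -1=-1→5*; -2=-1→4; -5=-1→1
ply 10, O at 5 | -1=-1→4; -2=+1→3*; -5=+1→0
ply 11, X at 3 | -1=-1→2*; -2=-1→1
ply 12, O at 2 | -1=-1→1; -2=+1→0*
ply 13: 0 is terminal -1 (X); from 18 depth 18

X winning at [18]: False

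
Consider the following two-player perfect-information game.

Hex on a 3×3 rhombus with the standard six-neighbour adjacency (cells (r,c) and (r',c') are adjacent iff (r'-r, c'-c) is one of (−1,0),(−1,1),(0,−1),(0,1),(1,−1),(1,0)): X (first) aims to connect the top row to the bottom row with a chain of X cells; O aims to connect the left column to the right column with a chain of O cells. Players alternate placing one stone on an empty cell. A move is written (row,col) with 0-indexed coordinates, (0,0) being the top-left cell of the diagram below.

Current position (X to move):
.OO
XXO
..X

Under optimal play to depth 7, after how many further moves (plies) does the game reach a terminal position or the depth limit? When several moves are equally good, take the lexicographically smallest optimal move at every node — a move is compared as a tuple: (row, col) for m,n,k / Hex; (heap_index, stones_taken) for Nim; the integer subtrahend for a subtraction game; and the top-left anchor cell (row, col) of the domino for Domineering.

PV length from [.OO/XXO/..X]: 3 plies

p1 X@[.OO/XXO/..X]: (0,0)[XOO/XXO/..X]+1* (2,0)[.OO/XXO/X.X]-1 (2,1)[.OO/XXO/.XX]-1
p2 O@[XOO/XXO/..X]: (2,0)[XOO/XXO/O.X]-1* (2,1)[XOO/XXO/.OX]-1
p3 X@[XOO/XXO/O.X]: (2,1)[XOO/XXO/OXX]+1*
p4 O@[XOO/XXO/OXX] terminal -1; root [.OO/XXO/..X] d7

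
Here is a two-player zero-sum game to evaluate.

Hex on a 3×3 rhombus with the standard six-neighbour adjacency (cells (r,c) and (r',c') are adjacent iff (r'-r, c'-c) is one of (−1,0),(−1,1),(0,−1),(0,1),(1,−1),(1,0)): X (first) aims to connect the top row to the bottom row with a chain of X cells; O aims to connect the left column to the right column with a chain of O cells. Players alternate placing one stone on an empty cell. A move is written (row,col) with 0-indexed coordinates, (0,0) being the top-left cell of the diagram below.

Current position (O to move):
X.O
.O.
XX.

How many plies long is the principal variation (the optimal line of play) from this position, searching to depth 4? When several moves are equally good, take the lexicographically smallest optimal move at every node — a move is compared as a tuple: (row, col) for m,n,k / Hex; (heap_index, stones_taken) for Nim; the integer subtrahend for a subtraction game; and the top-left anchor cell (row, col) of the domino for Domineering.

PV length from [X.O/.O./XX.]: 1 ply

ply 1, O at X.O/.O./XX. | (0,1)=-1→XOO/.O./XX.; (1,0)=+1→X.O/OO./XX.*; (1,2)=-1→X.O/.OO/XX.; (2,2)=-1→X.O/.O./XXO
ply 2: X.O/OO./XX. is terminal -1 (X); from X.O/.O./XX. depth 4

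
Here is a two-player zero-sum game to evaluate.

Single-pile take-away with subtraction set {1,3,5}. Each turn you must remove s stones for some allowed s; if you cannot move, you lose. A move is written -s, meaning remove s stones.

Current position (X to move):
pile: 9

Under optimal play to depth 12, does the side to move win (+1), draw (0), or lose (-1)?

value(9, X) = +1

[9] X move#1: -1:+1/8*, -3:+1/6, -5:+1/4
[8] O move#2: -1:-1/7*, -3:-1/5, -5:-1/3
[7] X move#3: -1:+1/6*, -3:+1/4, -5:+1/2
[6] O move#4: -1:-1/5*, -3:-1/3, -5:-1/1
[5] X move#5: -1:+1/4*, -3:+1/2, -5:+1/0
[4] O move#6: -1:-1/3*, -3:-1/1
[3] X move#7: -1:+1/2*, -3:+1/0
[2] O move#8: -1:-1/1*
[1] X move#9: -1:+1/0*
[0] end (terminal -1, O#10); searched 9 to 12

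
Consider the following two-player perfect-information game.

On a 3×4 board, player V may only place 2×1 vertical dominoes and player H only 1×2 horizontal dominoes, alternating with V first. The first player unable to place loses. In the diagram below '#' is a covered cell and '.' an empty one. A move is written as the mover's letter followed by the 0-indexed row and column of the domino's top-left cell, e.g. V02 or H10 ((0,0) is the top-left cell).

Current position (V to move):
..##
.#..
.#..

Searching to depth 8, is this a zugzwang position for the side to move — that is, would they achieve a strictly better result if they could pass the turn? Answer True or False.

ply 1, V at ..##/.#../.#.. | V00=-1→#.##/##../.#..; V10=-1→..##/##../##..; V12=+1→..##/.##./.##.*; V13=+1→..##/.#.#/.#.#
ply 2, H at ..##/.##./.##. | H00=-1→####/.##./.##.*
ply 3, V at ####/.##./.##. | V10=+1→####/###./###.*; V13=+1→####/.###/.###
ply 4: ####/###./###. is terminal -1 (H); from ..##/.#../.#.. depth 8
suppose V passes — search the same position with H to move:
pass> ply 1, H at ..##/.#../.#.. | H00=-1→####/.#../.#..; H12=+1→..##/.###/.#..*; H22=+1→..##/.#../.###
pass> ply 2, V at ..##/.###/.#.. | V00=-1→#.##/####/.#..*; V10=-1→..##/####/##..
pass> ply 3, H at #.##/####/.#.. | H22=+1→#.##/####/.###*
pass> ply 4: #.##/####/.### is terminal -1 (V); from ..##/.#../.#.. depth 8
for V: play +1, pass -1

zugzwang(..##/.#../.#.., V) = False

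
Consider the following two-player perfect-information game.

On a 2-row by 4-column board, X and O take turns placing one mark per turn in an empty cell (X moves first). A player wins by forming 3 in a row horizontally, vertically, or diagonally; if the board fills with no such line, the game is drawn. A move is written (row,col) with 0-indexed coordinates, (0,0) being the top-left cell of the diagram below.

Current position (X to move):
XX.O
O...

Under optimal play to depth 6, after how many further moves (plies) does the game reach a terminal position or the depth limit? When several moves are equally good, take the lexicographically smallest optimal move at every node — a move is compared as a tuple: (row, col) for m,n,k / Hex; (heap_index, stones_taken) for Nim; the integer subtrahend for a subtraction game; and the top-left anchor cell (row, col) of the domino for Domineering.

PV length from [XX.O/O...]: 1 ply

ply 1, X at XX.O/O... | (0,2)=+1→XXXO/O...*; (1,1)=+0→XX.O/OX..; (1,2)=+0→XX.O/O.X.; (1,3)=+0→XX.O/O..X
ply 2: XXXO/O... is terminal -1 (O); from XX.O/O... depth 6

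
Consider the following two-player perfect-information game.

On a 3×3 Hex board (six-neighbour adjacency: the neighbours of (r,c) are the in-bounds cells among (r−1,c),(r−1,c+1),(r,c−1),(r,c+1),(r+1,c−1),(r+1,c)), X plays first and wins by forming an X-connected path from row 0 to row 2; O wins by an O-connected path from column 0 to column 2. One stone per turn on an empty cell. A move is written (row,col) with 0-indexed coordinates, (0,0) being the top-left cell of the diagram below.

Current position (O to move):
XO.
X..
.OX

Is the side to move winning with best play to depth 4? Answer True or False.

O winning at [XO./X../.OX]: False

[XO./X../.OX] O move#1: (0,2):-1/XOO/X../.OX*, (1,1):-1/XO./XO./.OX, (1,2):-1/XO./X.O/.OX, (2,0):-1/XO./X../OOX
[XOO/X../.OX] X move#2: (1,1):+1/XOO/XX./.OX*, (1,2):+1/XOO/X.X/.OX, (2,0):+1/XOO/X../XOX
[XOO/XX./.OX] O move#3: (1,2):-1/XOO/XXO/.OX*, (2,0):-1/XOO/XX./OOX
[XOO/XXO/.OX] X move#4: (2,0):+1/XOO/XXO/XOX*
[XOO/XXO/XOX] end (terminal -1, O#5); searched XO./X../.OX to 4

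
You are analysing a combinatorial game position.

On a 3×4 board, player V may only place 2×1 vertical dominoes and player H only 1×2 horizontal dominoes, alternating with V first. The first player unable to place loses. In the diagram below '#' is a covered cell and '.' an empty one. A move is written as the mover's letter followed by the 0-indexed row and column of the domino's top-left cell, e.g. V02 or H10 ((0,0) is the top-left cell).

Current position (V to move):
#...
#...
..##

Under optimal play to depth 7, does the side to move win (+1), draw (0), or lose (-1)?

value(#.../#.../..##, V) = +1

[#.../#.../..##] V move#1: V01:-1/##../##../..##, V02:+1/#.#./#.#./..##*, V03:-1/#..#/#..#/..##, V11:-1/#.../##../.###
[#.#./#.#./..##] H move#2: H20:-1/#.#./#.#./####*
[#.#./#.#./####] V move#3: V01:+1/###./###./####*, V03:+1/#.##/#.##/####
[###./###./####] end (terminal -1, H#4); searched #.../#.../..## to 7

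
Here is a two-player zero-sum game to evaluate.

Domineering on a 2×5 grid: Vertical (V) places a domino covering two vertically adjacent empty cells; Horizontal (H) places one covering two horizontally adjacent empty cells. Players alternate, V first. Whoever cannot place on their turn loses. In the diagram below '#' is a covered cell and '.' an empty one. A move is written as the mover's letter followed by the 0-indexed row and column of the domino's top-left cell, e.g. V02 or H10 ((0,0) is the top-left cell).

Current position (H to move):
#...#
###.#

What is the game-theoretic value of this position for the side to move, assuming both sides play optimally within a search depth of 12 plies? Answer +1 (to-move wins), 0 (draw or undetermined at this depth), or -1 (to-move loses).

value(#...#/###.#, H) = +1

ply 1, H at #...#/###.# | H01=-1→###.#/###.#; H02=+1→#.###/###.#*
ply 2: #.###/###.# is terminal -1 (V); from #...#/###.# depth 12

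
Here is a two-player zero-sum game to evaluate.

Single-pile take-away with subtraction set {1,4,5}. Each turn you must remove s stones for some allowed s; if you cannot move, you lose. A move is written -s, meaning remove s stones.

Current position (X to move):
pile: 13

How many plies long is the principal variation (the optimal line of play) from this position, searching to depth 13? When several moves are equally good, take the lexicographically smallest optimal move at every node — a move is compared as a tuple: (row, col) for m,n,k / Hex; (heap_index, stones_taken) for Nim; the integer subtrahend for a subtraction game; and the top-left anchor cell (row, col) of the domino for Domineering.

ply 1, X at 13 | -1=-1→12; -4=-1→9; -5=+1→8*
ply 2, O at 8 | -1=-1→7*; -4=-1→4; -5=-1→3
ply 3, X at 7 | -1=-1→6; -4=-1→3; -5=+1→2*
ply 4, O at 2 | -1=-1→1*
ply 5, X at 1 | -1=+1→0*
ply 6: 0 is terminal -1 (O); from 13 depth 13

PV length from [13]: 5 plies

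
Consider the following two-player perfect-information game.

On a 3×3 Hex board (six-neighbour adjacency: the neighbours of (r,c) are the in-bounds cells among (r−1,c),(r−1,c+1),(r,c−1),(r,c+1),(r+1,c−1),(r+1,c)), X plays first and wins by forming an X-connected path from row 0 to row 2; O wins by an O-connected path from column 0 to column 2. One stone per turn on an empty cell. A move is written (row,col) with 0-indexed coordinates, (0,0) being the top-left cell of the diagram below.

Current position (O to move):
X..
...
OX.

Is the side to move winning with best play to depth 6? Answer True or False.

O winning at [X../.../OX.]: True

[X../.../OX.] O move#1: (0,1):-1/XO./.../OX., (0,2):-1/X.O/.../OX., (1,0):-1/X../O../OX., (1,1):+1/X../.O./OX.*, (1,2):-1/X../..O/OX., (2,2):-1/X../.../OXO
[X../.O./OX.] X move#2: (0,1):-1/XX./.O./OX.*, (0,2):-1/X.X/.O./OX., (1,0):-1/X../XO./OX., (1,2):-1/X../.OX/OX., (2,2):-1/X../.O./OXX
[XX./.O./OX.] O move#3: (0,2):+1/XXO/.O./OX.*, (1,0):+1/XX./OO./OX., (1,2):+1/XX./.OO/OX., (2,2):+1/XX./.O./OXO
[XXO/.O./OX.] end (terminal -1, X#4); searched X../.../OX. to 6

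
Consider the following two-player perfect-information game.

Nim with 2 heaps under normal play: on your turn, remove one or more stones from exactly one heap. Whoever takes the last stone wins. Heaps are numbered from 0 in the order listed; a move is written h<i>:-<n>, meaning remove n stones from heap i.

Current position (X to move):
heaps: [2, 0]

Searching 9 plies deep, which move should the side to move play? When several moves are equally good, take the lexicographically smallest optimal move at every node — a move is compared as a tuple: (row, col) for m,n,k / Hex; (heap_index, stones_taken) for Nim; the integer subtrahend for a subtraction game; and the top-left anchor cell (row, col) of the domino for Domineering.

p1 X@[(2,0)]: h0:-1[(1,0)]-1 h0:-2[(0,0)]+1*
p2 O@[(0,0)] terminal -1; root [(2,0)] d9

X's best at [(2,0)]: h0:-2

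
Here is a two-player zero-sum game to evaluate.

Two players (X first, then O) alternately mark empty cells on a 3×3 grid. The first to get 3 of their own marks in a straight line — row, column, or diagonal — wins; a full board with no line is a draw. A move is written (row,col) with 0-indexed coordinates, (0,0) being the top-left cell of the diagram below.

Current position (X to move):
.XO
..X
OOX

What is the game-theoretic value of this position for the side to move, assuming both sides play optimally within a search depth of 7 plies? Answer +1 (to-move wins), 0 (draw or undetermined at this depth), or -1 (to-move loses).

value(.XO/..X/OOX, X) = +1

ply 1, X at .XO/..X/OOX | (0,0)=-1→XXO/..X/OOX; (1,0)=-1→.XO/X.X/OOX; (1,1)=+1→.XO/.XX/OOX*
ply 2, O at .XO/.XX/OOX | (0,0)=-1→OXO/.XX/OOX*; (1,0)=-1→.XO/OXX/OOX
ply 3, X at OXO/.XX/OOX | (1,0)=+1→OXO/XXX/OOX*
ply 4: OXO/XXX/OOX is terminal -1 (O); from .XO/..X/OOX depth 7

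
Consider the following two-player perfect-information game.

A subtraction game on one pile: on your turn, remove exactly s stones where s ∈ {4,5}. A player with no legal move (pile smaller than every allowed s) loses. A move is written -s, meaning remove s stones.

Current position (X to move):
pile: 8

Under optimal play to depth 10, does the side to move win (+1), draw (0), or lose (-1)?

value(8, X) = +1

[8] X move#1: -4:-1/4, -5:+1/3*
[3] end (terminal -1, O#2); searched 8 to 10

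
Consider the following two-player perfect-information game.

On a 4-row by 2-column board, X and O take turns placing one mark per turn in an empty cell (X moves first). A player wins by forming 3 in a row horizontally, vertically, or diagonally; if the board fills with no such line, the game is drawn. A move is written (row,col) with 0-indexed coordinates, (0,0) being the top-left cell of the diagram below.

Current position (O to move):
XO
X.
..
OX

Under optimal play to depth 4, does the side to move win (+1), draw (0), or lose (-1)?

[XO/X./../OX] O move#1: (1,1):-1/XO/XO/../OX, (2,0):+0/XO/X./O./OX*, (2,1):-1/XO/X./.O/OX
[XO/X./O./OX] X move#2: (1,1):+0/XO/XX/O./OX*, (2,1):+0/XO/X./OX/OX
[XO/XX/O./OX] O move#3: (2,1):+0/XO/XX/OO/OX*
[XO/XX/OO/OX] end (terminal +0, X#4); searched XO/X./../OX to 4

value(XO/X./../OX, O) = 0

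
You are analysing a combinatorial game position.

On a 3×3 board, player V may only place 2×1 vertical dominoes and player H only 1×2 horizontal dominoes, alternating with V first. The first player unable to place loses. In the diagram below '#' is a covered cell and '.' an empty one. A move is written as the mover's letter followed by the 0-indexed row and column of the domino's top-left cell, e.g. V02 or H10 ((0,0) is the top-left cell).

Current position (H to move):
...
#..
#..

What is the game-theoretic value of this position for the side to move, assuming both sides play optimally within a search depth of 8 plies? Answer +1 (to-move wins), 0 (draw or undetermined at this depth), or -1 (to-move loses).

value(.../#../#.., H) = +1

p1 H@[.../#../#..]: H00[##./#../#..]-1 H01[.##/#../#..]-1 H11[.../###/#..]+1* H21[.../#../###]-1
p2 V@[.../###/#..] terminal -1; root [.../#../#..] d8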